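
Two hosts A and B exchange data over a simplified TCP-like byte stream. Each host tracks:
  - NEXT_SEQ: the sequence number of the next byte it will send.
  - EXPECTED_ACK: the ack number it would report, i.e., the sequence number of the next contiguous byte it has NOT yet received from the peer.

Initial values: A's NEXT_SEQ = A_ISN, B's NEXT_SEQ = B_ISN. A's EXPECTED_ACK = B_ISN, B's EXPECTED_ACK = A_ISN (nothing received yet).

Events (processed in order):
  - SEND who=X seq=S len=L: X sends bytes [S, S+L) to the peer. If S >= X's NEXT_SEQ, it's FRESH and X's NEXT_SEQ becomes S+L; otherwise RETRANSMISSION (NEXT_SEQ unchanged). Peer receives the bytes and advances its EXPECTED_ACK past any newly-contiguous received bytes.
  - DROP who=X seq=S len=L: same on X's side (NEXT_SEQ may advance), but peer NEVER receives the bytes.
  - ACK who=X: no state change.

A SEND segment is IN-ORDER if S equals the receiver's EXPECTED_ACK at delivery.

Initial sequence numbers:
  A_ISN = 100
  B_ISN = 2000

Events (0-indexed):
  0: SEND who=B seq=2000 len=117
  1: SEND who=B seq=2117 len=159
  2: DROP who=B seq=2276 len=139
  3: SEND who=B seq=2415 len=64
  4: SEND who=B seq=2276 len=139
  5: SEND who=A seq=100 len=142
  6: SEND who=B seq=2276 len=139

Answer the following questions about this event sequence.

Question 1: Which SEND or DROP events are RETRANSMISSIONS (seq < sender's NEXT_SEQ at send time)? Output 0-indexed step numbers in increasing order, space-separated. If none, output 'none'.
Step 0: SEND seq=2000 -> fresh
Step 1: SEND seq=2117 -> fresh
Step 2: DROP seq=2276 -> fresh
Step 3: SEND seq=2415 -> fresh
Step 4: SEND seq=2276 -> retransmit
Step 5: SEND seq=100 -> fresh
Step 6: SEND seq=2276 -> retransmit

Answer: 4 6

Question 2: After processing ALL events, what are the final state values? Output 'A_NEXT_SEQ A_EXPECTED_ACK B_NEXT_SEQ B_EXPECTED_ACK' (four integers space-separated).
After event 0: A_seq=100 A_ack=2117 B_seq=2117 B_ack=100
After event 1: A_seq=100 A_ack=2276 B_seq=2276 B_ack=100
After event 2: A_seq=100 A_ack=2276 B_seq=2415 B_ack=100
After event 3: A_seq=100 A_ack=2276 B_seq=2479 B_ack=100
After event 4: A_seq=100 A_ack=2479 B_seq=2479 B_ack=100
After event 5: A_seq=242 A_ack=2479 B_seq=2479 B_ack=242
After event 6: A_seq=242 A_ack=2479 B_seq=2479 B_ack=242

Answer: 242 2479 2479 242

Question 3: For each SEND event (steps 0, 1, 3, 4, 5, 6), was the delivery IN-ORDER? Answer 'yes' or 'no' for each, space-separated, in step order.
Step 0: SEND seq=2000 -> in-order
Step 1: SEND seq=2117 -> in-order
Step 3: SEND seq=2415 -> out-of-order
Step 4: SEND seq=2276 -> in-order
Step 5: SEND seq=100 -> in-order
Step 6: SEND seq=2276 -> out-of-order

Answer: yes yes no yes yes no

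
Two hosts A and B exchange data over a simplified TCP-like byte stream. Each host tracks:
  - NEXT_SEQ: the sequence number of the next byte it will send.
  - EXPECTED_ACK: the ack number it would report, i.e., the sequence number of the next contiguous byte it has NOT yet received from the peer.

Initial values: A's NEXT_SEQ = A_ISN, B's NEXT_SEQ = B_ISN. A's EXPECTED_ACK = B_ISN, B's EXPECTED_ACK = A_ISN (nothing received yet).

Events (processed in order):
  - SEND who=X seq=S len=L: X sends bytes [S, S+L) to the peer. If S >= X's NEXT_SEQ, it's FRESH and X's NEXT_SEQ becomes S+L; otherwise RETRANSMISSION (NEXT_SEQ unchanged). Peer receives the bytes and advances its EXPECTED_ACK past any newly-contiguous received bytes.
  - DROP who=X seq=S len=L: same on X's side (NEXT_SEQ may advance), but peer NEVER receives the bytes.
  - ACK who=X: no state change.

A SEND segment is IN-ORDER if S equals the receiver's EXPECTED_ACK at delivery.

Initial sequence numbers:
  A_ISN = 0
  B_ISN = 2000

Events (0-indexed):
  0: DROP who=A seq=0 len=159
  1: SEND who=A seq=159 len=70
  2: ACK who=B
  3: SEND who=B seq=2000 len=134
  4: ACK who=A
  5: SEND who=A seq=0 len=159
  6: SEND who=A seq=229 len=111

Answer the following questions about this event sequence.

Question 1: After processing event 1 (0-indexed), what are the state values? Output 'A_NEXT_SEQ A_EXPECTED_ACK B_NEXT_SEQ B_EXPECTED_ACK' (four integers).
After event 0: A_seq=159 A_ack=2000 B_seq=2000 B_ack=0
After event 1: A_seq=229 A_ack=2000 B_seq=2000 B_ack=0

229 2000 2000 0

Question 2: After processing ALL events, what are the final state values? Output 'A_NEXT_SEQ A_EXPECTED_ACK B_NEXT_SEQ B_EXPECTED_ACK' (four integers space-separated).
Answer: 340 2134 2134 340

Derivation:
After event 0: A_seq=159 A_ack=2000 B_seq=2000 B_ack=0
After event 1: A_seq=229 A_ack=2000 B_seq=2000 B_ack=0
After event 2: A_seq=229 A_ack=2000 B_seq=2000 B_ack=0
After event 3: A_seq=229 A_ack=2134 B_seq=2134 B_ack=0
After event 4: A_seq=229 A_ack=2134 B_seq=2134 B_ack=0
After event 5: A_seq=229 A_ack=2134 B_seq=2134 B_ack=229
After event 6: A_seq=340 A_ack=2134 B_seq=2134 B_ack=340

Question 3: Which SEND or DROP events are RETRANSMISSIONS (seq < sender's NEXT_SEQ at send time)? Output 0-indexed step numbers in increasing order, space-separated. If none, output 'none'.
Answer: 5

Derivation:
Step 0: DROP seq=0 -> fresh
Step 1: SEND seq=159 -> fresh
Step 3: SEND seq=2000 -> fresh
Step 5: SEND seq=0 -> retransmit
Step 6: SEND seq=229 -> fresh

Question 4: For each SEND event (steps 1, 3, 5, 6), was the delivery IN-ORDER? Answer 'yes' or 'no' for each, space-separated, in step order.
Answer: no yes yes yes

Derivation:
Step 1: SEND seq=159 -> out-of-order
Step 3: SEND seq=2000 -> in-order
Step 5: SEND seq=0 -> in-order
Step 6: SEND seq=229 -> in-order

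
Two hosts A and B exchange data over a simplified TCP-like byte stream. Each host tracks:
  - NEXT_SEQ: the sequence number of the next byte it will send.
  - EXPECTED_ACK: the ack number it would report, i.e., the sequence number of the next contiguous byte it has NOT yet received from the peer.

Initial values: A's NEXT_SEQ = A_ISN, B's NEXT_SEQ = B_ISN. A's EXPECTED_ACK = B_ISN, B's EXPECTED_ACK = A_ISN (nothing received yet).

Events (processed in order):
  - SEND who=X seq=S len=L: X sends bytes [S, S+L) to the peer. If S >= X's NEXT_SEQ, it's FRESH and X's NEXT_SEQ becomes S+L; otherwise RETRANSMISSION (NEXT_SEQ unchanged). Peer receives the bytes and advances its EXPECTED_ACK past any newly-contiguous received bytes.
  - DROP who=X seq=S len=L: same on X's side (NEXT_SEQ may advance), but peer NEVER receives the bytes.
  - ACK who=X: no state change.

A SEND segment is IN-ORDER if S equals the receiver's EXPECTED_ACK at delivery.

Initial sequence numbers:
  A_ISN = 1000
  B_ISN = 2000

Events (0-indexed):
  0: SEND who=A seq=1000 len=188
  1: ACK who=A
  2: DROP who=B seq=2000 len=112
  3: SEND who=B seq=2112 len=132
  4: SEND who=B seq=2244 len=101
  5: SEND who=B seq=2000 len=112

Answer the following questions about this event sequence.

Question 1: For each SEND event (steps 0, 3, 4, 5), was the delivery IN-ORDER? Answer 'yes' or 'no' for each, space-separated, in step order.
Answer: yes no no yes

Derivation:
Step 0: SEND seq=1000 -> in-order
Step 3: SEND seq=2112 -> out-of-order
Step 4: SEND seq=2244 -> out-of-order
Step 5: SEND seq=2000 -> in-order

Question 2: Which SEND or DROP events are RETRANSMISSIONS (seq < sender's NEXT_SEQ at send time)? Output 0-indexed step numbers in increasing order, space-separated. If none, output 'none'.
Step 0: SEND seq=1000 -> fresh
Step 2: DROP seq=2000 -> fresh
Step 3: SEND seq=2112 -> fresh
Step 4: SEND seq=2244 -> fresh
Step 5: SEND seq=2000 -> retransmit

Answer: 5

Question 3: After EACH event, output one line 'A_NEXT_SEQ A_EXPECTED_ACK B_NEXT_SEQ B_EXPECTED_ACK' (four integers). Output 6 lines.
1188 2000 2000 1188
1188 2000 2000 1188
1188 2000 2112 1188
1188 2000 2244 1188
1188 2000 2345 1188
1188 2345 2345 1188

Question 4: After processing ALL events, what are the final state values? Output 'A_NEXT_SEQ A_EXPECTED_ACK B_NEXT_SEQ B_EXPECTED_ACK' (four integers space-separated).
After event 0: A_seq=1188 A_ack=2000 B_seq=2000 B_ack=1188
After event 1: A_seq=1188 A_ack=2000 B_seq=2000 B_ack=1188
After event 2: A_seq=1188 A_ack=2000 B_seq=2112 B_ack=1188
After event 3: A_seq=1188 A_ack=2000 B_seq=2244 B_ack=1188
After event 4: A_seq=1188 A_ack=2000 B_seq=2345 B_ack=1188
After event 5: A_seq=1188 A_ack=2345 B_seq=2345 B_ack=1188

Answer: 1188 2345 2345 1188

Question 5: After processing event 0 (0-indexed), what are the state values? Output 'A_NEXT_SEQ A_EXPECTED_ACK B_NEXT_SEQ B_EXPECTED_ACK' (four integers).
After event 0: A_seq=1188 A_ack=2000 B_seq=2000 B_ack=1188

1188 2000 2000 1188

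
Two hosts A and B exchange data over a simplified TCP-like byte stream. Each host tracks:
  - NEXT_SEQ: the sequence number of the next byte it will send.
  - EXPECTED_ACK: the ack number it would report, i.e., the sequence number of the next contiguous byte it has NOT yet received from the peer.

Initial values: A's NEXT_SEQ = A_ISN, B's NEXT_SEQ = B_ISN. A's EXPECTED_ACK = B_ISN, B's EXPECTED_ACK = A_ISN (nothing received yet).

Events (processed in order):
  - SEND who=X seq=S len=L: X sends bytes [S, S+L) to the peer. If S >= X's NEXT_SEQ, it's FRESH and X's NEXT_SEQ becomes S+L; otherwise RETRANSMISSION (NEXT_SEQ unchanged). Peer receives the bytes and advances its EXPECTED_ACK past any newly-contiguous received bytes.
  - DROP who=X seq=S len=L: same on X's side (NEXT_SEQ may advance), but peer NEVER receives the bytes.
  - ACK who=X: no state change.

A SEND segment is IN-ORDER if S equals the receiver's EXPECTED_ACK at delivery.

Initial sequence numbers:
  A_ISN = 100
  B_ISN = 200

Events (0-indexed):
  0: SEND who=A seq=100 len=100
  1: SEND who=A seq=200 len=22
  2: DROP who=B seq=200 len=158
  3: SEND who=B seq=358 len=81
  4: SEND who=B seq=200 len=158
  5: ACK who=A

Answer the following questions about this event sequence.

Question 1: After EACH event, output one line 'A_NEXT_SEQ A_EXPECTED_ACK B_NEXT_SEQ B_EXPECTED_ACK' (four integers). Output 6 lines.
200 200 200 200
222 200 200 222
222 200 358 222
222 200 439 222
222 439 439 222
222 439 439 222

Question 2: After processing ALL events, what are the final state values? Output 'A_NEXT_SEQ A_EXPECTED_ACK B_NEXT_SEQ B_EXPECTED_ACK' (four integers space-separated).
Answer: 222 439 439 222

Derivation:
After event 0: A_seq=200 A_ack=200 B_seq=200 B_ack=200
After event 1: A_seq=222 A_ack=200 B_seq=200 B_ack=222
After event 2: A_seq=222 A_ack=200 B_seq=358 B_ack=222
After event 3: A_seq=222 A_ack=200 B_seq=439 B_ack=222
After event 4: A_seq=222 A_ack=439 B_seq=439 B_ack=222
After event 5: A_seq=222 A_ack=439 B_seq=439 B_ack=222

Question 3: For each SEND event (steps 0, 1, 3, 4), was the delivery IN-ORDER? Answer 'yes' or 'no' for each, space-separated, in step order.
Step 0: SEND seq=100 -> in-order
Step 1: SEND seq=200 -> in-order
Step 3: SEND seq=358 -> out-of-order
Step 4: SEND seq=200 -> in-order

Answer: yes yes no yes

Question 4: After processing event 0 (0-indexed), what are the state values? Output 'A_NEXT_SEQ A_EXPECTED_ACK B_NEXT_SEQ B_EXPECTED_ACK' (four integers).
After event 0: A_seq=200 A_ack=200 B_seq=200 B_ack=200

200 200 200 200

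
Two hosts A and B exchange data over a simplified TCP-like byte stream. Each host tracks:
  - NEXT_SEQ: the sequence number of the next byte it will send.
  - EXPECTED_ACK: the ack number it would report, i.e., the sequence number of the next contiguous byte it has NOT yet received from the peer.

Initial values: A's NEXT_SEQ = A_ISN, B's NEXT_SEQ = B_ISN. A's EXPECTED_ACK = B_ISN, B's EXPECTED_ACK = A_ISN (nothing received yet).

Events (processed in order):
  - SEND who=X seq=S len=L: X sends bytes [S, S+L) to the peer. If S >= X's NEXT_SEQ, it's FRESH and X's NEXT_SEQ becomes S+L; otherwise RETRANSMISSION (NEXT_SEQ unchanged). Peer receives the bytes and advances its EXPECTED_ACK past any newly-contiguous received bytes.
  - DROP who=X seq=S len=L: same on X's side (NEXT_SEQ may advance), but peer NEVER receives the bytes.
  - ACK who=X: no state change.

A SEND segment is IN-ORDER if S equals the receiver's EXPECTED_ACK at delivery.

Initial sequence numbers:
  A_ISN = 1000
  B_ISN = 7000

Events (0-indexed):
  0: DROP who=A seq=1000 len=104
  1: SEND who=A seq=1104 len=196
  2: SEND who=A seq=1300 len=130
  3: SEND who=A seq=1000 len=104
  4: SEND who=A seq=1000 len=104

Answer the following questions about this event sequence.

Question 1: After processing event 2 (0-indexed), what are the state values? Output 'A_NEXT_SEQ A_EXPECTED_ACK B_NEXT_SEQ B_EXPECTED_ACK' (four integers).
After event 0: A_seq=1104 A_ack=7000 B_seq=7000 B_ack=1000
After event 1: A_seq=1300 A_ack=7000 B_seq=7000 B_ack=1000
After event 2: A_seq=1430 A_ack=7000 B_seq=7000 B_ack=1000

1430 7000 7000 1000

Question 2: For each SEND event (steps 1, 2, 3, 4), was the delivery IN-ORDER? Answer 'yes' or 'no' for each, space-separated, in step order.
Answer: no no yes no

Derivation:
Step 1: SEND seq=1104 -> out-of-order
Step 2: SEND seq=1300 -> out-of-order
Step 3: SEND seq=1000 -> in-order
Step 4: SEND seq=1000 -> out-of-order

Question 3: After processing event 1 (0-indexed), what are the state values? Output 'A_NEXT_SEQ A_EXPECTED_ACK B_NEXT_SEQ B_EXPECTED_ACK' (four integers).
After event 0: A_seq=1104 A_ack=7000 B_seq=7000 B_ack=1000
After event 1: A_seq=1300 A_ack=7000 B_seq=7000 B_ack=1000

1300 7000 7000 1000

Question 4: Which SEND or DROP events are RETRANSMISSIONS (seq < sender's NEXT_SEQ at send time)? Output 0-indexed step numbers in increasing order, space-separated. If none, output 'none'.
Step 0: DROP seq=1000 -> fresh
Step 1: SEND seq=1104 -> fresh
Step 2: SEND seq=1300 -> fresh
Step 3: SEND seq=1000 -> retransmit
Step 4: SEND seq=1000 -> retransmit

Answer: 3 4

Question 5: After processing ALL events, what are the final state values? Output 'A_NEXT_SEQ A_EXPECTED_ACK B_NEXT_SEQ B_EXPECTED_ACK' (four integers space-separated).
Answer: 1430 7000 7000 1430

Derivation:
After event 0: A_seq=1104 A_ack=7000 B_seq=7000 B_ack=1000
After event 1: A_seq=1300 A_ack=7000 B_seq=7000 B_ack=1000
After event 2: A_seq=1430 A_ack=7000 B_seq=7000 B_ack=1000
After event 3: A_seq=1430 A_ack=7000 B_seq=7000 B_ack=1430
After event 4: A_seq=1430 A_ack=7000 B_seq=7000 B_ack=1430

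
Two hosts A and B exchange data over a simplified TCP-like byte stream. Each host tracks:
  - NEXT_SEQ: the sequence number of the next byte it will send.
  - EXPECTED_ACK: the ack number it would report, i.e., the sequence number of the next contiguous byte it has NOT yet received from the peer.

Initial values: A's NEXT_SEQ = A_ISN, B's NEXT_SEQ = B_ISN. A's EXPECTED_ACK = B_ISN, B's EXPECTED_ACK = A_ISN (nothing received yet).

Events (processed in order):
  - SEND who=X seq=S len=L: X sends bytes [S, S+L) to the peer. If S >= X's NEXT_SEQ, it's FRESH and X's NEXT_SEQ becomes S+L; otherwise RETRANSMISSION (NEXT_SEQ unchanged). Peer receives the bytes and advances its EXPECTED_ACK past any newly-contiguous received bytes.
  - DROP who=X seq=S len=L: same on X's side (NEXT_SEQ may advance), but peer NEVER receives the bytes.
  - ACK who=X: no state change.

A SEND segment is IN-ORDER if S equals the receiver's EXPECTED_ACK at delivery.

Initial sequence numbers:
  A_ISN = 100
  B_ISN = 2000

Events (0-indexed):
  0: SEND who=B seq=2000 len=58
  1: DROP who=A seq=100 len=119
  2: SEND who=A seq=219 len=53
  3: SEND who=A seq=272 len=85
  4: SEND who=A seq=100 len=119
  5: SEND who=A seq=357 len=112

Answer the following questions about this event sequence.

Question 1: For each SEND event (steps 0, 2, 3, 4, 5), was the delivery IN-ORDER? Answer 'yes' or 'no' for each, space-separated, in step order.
Step 0: SEND seq=2000 -> in-order
Step 2: SEND seq=219 -> out-of-order
Step 3: SEND seq=272 -> out-of-order
Step 4: SEND seq=100 -> in-order
Step 5: SEND seq=357 -> in-order

Answer: yes no no yes yes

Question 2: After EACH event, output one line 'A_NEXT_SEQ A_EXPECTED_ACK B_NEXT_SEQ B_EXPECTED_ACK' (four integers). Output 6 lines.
100 2058 2058 100
219 2058 2058 100
272 2058 2058 100
357 2058 2058 100
357 2058 2058 357
469 2058 2058 469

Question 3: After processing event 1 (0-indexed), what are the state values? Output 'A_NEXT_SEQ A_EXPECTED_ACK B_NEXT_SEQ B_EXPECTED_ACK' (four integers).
After event 0: A_seq=100 A_ack=2058 B_seq=2058 B_ack=100
After event 1: A_seq=219 A_ack=2058 B_seq=2058 B_ack=100

219 2058 2058 100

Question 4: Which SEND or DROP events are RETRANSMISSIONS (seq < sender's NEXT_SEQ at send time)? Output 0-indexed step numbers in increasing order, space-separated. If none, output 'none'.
Answer: 4

Derivation:
Step 0: SEND seq=2000 -> fresh
Step 1: DROP seq=100 -> fresh
Step 2: SEND seq=219 -> fresh
Step 3: SEND seq=272 -> fresh
Step 4: SEND seq=100 -> retransmit
Step 5: SEND seq=357 -> fresh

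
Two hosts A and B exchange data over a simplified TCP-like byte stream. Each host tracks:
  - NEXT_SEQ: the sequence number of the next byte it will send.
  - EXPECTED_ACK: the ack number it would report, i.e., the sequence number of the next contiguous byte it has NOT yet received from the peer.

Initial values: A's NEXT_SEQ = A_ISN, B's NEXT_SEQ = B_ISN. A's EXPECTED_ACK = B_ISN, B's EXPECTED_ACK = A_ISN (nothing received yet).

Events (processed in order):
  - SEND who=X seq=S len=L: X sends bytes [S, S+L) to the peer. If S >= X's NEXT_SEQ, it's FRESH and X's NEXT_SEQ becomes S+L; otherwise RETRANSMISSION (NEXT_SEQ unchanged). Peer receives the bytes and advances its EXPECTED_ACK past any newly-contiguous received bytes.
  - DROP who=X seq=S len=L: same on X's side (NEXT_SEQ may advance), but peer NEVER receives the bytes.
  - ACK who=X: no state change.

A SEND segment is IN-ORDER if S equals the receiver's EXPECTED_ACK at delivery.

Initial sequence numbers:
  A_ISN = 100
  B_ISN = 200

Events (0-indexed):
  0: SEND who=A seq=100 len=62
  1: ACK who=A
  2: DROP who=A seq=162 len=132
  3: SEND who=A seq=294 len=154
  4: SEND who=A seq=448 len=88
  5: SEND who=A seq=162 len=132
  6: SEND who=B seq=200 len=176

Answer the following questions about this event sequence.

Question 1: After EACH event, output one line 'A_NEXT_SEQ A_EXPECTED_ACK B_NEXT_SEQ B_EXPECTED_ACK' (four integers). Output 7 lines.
162 200 200 162
162 200 200 162
294 200 200 162
448 200 200 162
536 200 200 162
536 200 200 536
536 376 376 536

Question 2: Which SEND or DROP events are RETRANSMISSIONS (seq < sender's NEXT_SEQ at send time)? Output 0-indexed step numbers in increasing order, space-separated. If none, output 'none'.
Step 0: SEND seq=100 -> fresh
Step 2: DROP seq=162 -> fresh
Step 3: SEND seq=294 -> fresh
Step 4: SEND seq=448 -> fresh
Step 5: SEND seq=162 -> retransmit
Step 6: SEND seq=200 -> fresh

Answer: 5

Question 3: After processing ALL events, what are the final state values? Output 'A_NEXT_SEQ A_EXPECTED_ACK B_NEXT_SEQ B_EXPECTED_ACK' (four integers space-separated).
After event 0: A_seq=162 A_ack=200 B_seq=200 B_ack=162
After event 1: A_seq=162 A_ack=200 B_seq=200 B_ack=162
After event 2: A_seq=294 A_ack=200 B_seq=200 B_ack=162
After event 3: A_seq=448 A_ack=200 B_seq=200 B_ack=162
After event 4: A_seq=536 A_ack=200 B_seq=200 B_ack=162
After event 5: A_seq=536 A_ack=200 B_seq=200 B_ack=536
After event 6: A_seq=536 A_ack=376 B_seq=376 B_ack=536

Answer: 536 376 376 536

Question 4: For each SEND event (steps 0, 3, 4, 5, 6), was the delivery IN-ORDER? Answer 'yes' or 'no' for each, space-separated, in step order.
Answer: yes no no yes yes

Derivation:
Step 0: SEND seq=100 -> in-order
Step 3: SEND seq=294 -> out-of-order
Step 4: SEND seq=448 -> out-of-order
Step 5: SEND seq=162 -> in-order
Step 6: SEND seq=200 -> in-order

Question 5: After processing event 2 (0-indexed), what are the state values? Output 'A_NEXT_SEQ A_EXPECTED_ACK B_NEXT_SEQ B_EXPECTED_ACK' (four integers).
After event 0: A_seq=162 A_ack=200 B_seq=200 B_ack=162
After event 1: A_seq=162 A_ack=200 B_seq=200 B_ack=162
After event 2: A_seq=294 A_ack=200 B_seq=200 B_ack=162

294 200 200 162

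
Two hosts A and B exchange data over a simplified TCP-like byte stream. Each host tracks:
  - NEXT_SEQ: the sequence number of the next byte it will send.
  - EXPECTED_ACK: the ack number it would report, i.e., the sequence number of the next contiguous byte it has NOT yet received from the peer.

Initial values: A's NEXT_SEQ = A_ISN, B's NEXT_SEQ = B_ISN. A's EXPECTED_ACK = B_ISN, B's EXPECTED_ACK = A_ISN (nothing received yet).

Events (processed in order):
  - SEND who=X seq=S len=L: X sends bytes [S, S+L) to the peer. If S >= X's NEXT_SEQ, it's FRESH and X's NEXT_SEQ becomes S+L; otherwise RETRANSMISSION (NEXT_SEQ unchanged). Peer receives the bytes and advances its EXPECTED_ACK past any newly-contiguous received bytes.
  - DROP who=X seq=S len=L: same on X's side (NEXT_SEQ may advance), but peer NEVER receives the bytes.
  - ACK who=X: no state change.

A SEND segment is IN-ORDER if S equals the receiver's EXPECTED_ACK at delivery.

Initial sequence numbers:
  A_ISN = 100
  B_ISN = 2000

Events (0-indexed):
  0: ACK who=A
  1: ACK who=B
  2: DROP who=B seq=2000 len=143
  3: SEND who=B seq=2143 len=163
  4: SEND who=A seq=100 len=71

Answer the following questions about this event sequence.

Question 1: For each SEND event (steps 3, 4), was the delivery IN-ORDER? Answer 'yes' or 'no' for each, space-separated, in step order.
Answer: no yes

Derivation:
Step 3: SEND seq=2143 -> out-of-order
Step 4: SEND seq=100 -> in-order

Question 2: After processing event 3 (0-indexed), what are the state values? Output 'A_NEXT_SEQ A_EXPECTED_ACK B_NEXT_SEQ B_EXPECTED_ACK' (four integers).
After event 0: A_seq=100 A_ack=2000 B_seq=2000 B_ack=100
After event 1: A_seq=100 A_ack=2000 B_seq=2000 B_ack=100
After event 2: A_seq=100 A_ack=2000 B_seq=2143 B_ack=100
After event 3: A_seq=100 A_ack=2000 B_seq=2306 B_ack=100

100 2000 2306 100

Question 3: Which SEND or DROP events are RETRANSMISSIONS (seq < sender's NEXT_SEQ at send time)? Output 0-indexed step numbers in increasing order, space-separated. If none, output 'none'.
Answer: none

Derivation:
Step 2: DROP seq=2000 -> fresh
Step 3: SEND seq=2143 -> fresh
Step 4: SEND seq=100 -> fresh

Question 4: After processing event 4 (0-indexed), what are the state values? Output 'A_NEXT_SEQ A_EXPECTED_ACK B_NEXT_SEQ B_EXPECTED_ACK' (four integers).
After event 0: A_seq=100 A_ack=2000 B_seq=2000 B_ack=100
After event 1: A_seq=100 A_ack=2000 B_seq=2000 B_ack=100
After event 2: A_seq=100 A_ack=2000 B_seq=2143 B_ack=100
After event 3: A_seq=100 A_ack=2000 B_seq=2306 B_ack=100
After event 4: A_seq=171 A_ack=2000 B_seq=2306 B_ack=171

171 2000 2306 171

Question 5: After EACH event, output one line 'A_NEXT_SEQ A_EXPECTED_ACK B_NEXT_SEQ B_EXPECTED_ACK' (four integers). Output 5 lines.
100 2000 2000 100
100 2000 2000 100
100 2000 2143 100
100 2000 2306 100
171 2000 2306 171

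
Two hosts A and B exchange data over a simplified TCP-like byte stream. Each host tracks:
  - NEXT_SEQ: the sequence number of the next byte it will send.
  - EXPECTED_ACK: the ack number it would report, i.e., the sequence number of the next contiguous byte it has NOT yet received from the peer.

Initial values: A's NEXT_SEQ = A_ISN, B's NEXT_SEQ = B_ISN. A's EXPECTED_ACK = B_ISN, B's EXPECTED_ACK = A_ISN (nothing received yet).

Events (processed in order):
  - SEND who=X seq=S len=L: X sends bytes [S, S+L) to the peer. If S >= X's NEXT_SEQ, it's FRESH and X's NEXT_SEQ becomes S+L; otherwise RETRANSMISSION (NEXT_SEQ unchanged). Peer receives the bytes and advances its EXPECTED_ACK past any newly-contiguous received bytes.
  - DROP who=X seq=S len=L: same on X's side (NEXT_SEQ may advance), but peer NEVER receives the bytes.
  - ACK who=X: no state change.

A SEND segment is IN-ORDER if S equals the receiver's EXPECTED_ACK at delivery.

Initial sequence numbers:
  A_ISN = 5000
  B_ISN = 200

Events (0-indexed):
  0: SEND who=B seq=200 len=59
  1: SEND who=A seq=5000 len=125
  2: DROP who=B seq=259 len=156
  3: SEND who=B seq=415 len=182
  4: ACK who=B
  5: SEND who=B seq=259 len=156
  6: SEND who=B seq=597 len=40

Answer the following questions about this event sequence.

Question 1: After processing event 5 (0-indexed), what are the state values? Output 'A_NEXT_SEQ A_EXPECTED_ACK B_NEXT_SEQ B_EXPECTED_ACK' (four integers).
After event 0: A_seq=5000 A_ack=259 B_seq=259 B_ack=5000
After event 1: A_seq=5125 A_ack=259 B_seq=259 B_ack=5125
After event 2: A_seq=5125 A_ack=259 B_seq=415 B_ack=5125
After event 3: A_seq=5125 A_ack=259 B_seq=597 B_ack=5125
After event 4: A_seq=5125 A_ack=259 B_seq=597 B_ack=5125
After event 5: A_seq=5125 A_ack=597 B_seq=597 B_ack=5125

5125 597 597 5125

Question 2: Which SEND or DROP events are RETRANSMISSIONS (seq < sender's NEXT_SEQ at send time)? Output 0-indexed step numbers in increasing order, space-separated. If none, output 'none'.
Step 0: SEND seq=200 -> fresh
Step 1: SEND seq=5000 -> fresh
Step 2: DROP seq=259 -> fresh
Step 3: SEND seq=415 -> fresh
Step 5: SEND seq=259 -> retransmit
Step 6: SEND seq=597 -> fresh

Answer: 5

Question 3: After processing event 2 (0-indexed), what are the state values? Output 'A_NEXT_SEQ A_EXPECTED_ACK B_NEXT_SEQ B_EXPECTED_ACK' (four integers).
After event 0: A_seq=5000 A_ack=259 B_seq=259 B_ack=5000
After event 1: A_seq=5125 A_ack=259 B_seq=259 B_ack=5125
After event 2: A_seq=5125 A_ack=259 B_seq=415 B_ack=5125

5125 259 415 5125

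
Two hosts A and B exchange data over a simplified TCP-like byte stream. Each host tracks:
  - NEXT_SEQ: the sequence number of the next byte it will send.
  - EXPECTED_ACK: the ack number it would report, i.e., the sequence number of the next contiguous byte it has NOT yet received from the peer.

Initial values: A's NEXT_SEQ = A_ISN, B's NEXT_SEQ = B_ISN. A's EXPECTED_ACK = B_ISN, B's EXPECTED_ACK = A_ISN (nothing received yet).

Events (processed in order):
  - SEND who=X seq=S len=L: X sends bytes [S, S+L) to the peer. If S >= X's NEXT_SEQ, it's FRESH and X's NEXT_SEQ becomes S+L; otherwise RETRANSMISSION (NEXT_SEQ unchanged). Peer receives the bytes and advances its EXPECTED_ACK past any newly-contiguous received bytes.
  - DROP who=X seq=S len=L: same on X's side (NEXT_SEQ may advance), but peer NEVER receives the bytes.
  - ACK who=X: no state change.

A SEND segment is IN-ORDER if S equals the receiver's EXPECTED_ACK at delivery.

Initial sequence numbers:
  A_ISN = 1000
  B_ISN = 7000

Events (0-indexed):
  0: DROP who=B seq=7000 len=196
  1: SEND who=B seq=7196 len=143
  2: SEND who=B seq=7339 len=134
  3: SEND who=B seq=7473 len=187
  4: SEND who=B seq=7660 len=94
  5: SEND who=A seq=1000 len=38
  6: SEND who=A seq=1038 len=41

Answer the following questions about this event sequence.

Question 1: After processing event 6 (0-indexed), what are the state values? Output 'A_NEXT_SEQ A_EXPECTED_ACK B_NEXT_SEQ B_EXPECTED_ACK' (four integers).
After event 0: A_seq=1000 A_ack=7000 B_seq=7196 B_ack=1000
After event 1: A_seq=1000 A_ack=7000 B_seq=7339 B_ack=1000
After event 2: A_seq=1000 A_ack=7000 B_seq=7473 B_ack=1000
After event 3: A_seq=1000 A_ack=7000 B_seq=7660 B_ack=1000
After event 4: A_seq=1000 A_ack=7000 B_seq=7754 B_ack=1000
After event 5: A_seq=1038 A_ack=7000 B_seq=7754 B_ack=1038
After event 6: A_seq=1079 A_ack=7000 B_seq=7754 B_ack=1079

1079 7000 7754 1079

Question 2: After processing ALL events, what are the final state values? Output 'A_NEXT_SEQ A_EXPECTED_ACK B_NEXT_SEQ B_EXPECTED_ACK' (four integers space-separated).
Answer: 1079 7000 7754 1079

Derivation:
After event 0: A_seq=1000 A_ack=7000 B_seq=7196 B_ack=1000
After event 1: A_seq=1000 A_ack=7000 B_seq=7339 B_ack=1000
After event 2: A_seq=1000 A_ack=7000 B_seq=7473 B_ack=1000
After event 3: A_seq=1000 A_ack=7000 B_seq=7660 B_ack=1000
After event 4: A_seq=1000 A_ack=7000 B_seq=7754 B_ack=1000
After event 5: A_seq=1038 A_ack=7000 B_seq=7754 B_ack=1038
After event 6: A_seq=1079 A_ack=7000 B_seq=7754 B_ack=1079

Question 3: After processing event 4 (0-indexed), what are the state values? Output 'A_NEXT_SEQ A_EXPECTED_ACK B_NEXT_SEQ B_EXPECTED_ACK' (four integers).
After event 0: A_seq=1000 A_ack=7000 B_seq=7196 B_ack=1000
After event 1: A_seq=1000 A_ack=7000 B_seq=7339 B_ack=1000
After event 2: A_seq=1000 A_ack=7000 B_seq=7473 B_ack=1000
After event 3: A_seq=1000 A_ack=7000 B_seq=7660 B_ack=1000
After event 4: A_seq=1000 A_ack=7000 B_seq=7754 B_ack=1000

1000 7000 7754 1000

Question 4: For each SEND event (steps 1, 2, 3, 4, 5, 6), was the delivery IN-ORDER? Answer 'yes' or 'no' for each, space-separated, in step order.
Answer: no no no no yes yes

Derivation:
Step 1: SEND seq=7196 -> out-of-order
Step 2: SEND seq=7339 -> out-of-order
Step 3: SEND seq=7473 -> out-of-order
Step 4: SEND seq=7660 -> out-of-order
Step 5: SEND seq=1000 -> in-order
Step 6: SEND seq=1038 -> in-order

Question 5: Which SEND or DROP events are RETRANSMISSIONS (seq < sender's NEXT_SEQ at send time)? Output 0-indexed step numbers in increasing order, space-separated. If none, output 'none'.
Answer: none

Derivation:
Step 0: DROP seq=7000 -> fresh
Step 1: SEND seq=7196 -> fresh
Step 2: SEND seq=7339 -> fresh
Step 3: SEND seq=7473 -> fresh
Step 4: SEND seq=7660 -> fresh
Step 5: SEND seq=1000 -> fresh
Step 6: SEND seq=1038 -> fresh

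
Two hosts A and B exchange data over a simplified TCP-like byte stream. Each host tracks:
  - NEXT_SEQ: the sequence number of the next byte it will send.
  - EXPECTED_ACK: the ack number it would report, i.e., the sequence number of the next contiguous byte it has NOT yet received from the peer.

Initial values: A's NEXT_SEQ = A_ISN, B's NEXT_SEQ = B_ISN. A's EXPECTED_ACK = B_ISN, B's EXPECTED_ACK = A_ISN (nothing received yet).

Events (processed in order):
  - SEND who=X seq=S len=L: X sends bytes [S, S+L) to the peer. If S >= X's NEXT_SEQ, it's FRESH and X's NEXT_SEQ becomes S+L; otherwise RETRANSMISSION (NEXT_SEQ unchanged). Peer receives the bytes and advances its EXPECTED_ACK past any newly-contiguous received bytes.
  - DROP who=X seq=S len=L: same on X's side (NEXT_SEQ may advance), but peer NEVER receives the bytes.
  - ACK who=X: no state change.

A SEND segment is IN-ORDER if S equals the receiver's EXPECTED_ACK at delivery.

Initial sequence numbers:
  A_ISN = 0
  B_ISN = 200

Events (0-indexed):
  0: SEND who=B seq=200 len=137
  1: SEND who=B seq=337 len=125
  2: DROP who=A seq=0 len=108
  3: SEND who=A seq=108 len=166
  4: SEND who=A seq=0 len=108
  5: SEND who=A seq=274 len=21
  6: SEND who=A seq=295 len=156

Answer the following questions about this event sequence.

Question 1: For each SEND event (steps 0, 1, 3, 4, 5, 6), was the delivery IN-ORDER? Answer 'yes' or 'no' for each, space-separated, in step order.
Answer: yes yes no yes yes yes

Derivation:
Step 0: SEND seq=200 -> in-order
Step 1: SEND seq=337 -> in-order
Step 3: SEND seq=108 -> out-of-order
Step 4: SEND seq=0 -> in-order
Step 5: SEND seq=274 -> in-order
Step 6: SEND seq=295 -> in-order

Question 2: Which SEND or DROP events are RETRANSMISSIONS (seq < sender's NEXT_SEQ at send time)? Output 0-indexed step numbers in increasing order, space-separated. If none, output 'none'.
Step 0: SEND seq=200 -> fresh
Step 1: SEND seq=337 -> fresh
Step 2: DROP seq=0 -> fresh
Step 3: SEND seq=108 -> fresh
Step 4: SEND seq=0 -> retransmit
Step 5: SEND seq=274 -> fresh
Step 6: SEND seq=295 -> fresh

Answer: 4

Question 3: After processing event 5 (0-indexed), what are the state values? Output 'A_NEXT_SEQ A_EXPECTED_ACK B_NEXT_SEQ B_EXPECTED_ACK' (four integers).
After event 0: A_seq=0 A_ack=337 B_seq=337 B_ack=0
After event 1: A_seq=0 A_ack=462 B_seq=462 B_ack=0
After event 2: A_seq=108 A_ack=462 B_seq=462 B_ack=0
After event 3: A_seq=274 A_ack=462 B_seq=462 B_ack=0
After event 4: A_seq=274 A_ack=462 B_seq=462 B_ack=274
After event 5: A_seq=295 A_ack=462 B_seq=462 B_ack=295

295 462 462 295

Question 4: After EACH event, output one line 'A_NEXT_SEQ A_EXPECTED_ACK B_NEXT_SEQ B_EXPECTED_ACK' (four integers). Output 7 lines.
0 337 337 0
0 462 462 0
108 462 462 0
274 462 462 0
274 462 462 274
295 462 462 295
451 462 462 451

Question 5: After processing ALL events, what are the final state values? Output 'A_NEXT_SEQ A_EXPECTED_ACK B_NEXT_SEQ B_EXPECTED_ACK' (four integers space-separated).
After event 0: A_seq=0 A_ack=337 B_seq=337 B_ack=0
After event 1: A_seq=0 A_ack=462 B_seq=462 B_ack=0
After event 2: A_seq=108 A_ack=462 B_seq=462 B_ack=0
After event 3: A_seq=274 A_ack=462 B_seq=462 B_ack=0
After event 4: A_seq=274 A_ack=462 B_seq=462 B_ack=274
After event 5: A_seq=295 A_ack=462 B_seq=462 B_ack=295
After event 6: A_seq=451 A_ack=462 B_seq=462 B_ack=451

Answer: 451 462 462 451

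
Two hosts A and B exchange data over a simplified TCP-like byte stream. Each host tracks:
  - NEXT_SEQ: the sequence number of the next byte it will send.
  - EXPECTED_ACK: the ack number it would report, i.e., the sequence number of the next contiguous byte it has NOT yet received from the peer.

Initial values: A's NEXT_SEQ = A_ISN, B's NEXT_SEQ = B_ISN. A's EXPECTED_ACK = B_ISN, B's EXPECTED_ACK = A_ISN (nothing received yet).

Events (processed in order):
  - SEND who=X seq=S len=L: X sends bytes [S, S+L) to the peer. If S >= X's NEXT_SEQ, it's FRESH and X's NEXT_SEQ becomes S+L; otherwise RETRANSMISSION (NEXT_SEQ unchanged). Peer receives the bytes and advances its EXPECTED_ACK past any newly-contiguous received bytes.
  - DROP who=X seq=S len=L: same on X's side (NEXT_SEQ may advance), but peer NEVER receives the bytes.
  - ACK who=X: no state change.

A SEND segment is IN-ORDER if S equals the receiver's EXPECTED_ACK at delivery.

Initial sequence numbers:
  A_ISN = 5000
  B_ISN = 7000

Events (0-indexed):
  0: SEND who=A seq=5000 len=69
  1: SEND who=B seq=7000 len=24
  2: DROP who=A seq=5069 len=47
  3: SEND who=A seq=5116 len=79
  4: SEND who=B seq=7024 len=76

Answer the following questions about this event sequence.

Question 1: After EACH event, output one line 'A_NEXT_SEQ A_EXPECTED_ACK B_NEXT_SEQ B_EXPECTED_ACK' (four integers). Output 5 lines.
5069 7000 7000 5069
5069 7024 7024 5069
5116 7024 7024 5069
5195 7024 7024 5069
5195 7100 7100 5069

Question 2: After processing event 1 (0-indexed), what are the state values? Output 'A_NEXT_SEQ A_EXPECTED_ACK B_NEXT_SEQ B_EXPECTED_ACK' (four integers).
After event 0: A_seq=5069 A_ack=7000 B_seq=7000 B_ack=5069
After event 1: A_seq=5069 A_ack=7024 B_seq=7024 B_ack=5069

5069 7024 7024 5069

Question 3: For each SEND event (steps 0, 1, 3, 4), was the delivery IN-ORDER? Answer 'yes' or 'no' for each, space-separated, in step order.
Answer: yes yes no yes

Derivation:
Step 0: SEND seq=5000 -> in-order
Step 1: SEND seq=7000 -> in-order
Step 3: SEND seq=5116 -> out-of-order
Step 4: SEND seq=7024 -> in-order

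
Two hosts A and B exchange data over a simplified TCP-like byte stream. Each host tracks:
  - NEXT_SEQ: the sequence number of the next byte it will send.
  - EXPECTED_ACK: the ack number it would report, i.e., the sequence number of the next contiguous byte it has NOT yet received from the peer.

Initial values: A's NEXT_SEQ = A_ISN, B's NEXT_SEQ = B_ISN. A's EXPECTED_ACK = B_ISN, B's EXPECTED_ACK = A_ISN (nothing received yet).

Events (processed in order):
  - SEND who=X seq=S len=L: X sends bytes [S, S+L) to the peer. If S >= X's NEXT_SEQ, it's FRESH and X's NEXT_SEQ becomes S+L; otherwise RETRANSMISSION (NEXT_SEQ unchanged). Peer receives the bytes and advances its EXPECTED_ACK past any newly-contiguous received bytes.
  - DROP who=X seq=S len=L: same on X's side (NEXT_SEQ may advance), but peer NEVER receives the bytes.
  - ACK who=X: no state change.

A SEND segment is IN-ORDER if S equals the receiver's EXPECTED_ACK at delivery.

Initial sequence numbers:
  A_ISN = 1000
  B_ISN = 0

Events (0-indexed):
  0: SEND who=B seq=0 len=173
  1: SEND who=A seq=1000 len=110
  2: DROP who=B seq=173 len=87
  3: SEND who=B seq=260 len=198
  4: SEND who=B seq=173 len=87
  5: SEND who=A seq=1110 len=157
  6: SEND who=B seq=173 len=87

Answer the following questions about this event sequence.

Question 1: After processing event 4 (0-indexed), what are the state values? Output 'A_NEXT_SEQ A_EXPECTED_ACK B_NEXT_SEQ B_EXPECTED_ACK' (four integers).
After event 0: A_seq=1000 A_ack=173 B_seq=173 B_ack=1000
After event 1: A_seq=1110 A_ack=173 B_seq=173 B_ack=1110
After event 2: A_seq=1110 A_ack=173 B_seq=260 B_ack=1110
After event 3: A_seq=1110 A_ack=173 B_seq=458 B_ack=1110
After event 4: A_seq=1110 A_ack=458 B_seq=458 B_ack=1110

1110 458 458 1110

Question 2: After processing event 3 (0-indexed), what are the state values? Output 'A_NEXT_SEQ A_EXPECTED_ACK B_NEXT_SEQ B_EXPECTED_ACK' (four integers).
After event 0: A_seq=1000 A_ack=173 B_seq=173 B_ack=1000
After event 1: A_seq=1110 A_ack=173 B_seq=173 B_ack=1110
After event 2: A_seq=1110 A_ack=173 B_seq=260 B_ack=1110
After event 3: A_seq=1110 A_ack=173 B_seq=458 B_ack=1110

1110 173 458 1110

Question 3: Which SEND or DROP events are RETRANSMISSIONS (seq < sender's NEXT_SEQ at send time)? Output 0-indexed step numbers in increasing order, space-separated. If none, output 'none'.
Answer: 4 6

Derivation:
Step 0: SEND seq=0 -> fresh
Step 1: SEND seq=1000 -> fresh
Step 2: DROP seq=173 -> fresh
Step 3: SEND seq=260 -> fresh
Step 4: SEND seq=173 -> retransmit
Step 5: SEND seq=1110 -> fresh
Step 6: SEND seq=173 -> retransmit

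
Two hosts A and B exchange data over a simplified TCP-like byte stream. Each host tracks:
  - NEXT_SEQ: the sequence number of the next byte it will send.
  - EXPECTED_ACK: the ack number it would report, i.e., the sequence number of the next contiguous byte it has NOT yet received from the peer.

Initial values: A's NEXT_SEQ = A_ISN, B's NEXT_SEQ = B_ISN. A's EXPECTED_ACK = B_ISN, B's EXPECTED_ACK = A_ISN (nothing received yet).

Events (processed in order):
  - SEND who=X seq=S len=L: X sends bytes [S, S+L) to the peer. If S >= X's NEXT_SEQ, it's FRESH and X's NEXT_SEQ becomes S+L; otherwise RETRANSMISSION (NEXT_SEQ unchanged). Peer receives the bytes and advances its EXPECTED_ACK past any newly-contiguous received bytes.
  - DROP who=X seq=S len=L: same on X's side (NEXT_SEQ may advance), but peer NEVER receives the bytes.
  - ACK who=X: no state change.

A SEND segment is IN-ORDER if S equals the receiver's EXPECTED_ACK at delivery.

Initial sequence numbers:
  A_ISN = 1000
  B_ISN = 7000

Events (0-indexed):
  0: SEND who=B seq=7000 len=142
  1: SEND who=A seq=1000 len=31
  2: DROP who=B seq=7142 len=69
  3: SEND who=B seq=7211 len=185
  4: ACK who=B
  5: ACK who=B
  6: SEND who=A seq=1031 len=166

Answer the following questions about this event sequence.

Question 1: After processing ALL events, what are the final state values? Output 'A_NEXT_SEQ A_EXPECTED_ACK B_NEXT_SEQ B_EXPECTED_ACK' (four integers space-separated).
After event 0: A_seq=1000 A_ack=7142 B_seq=7142 B_ack=1000
After event 1: A_seq=1031 A_ack=7142 B_seq=7142 B_ack=1031
After event 2: A_seq=1031 A_ack=7142 B_seq=7211 B_ack=1031
After event 3: A_seq=1031 A_ack=7142 B_seq=7396 B_ack=1031
After event 4: A_seq=1031 A_ack=7142 B_seq=7396 B_ack=1031
After event 5: A_seq=1031 A_ack=7142 B_seq=7396 B_ack=1031
After event 6: A_seq=1197 A_ack=7142 B_seq=7396 B_ack=1197

Answer: 1197 7142 7396 1197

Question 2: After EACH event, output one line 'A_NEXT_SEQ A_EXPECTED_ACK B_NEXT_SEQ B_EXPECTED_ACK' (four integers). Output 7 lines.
1000 7142 7142 1000
1031 7142 7142 1031
1031 7142 7211 1031
1031 7142 7396 1031
1031 7142 7396 1031
1031 7142 7396 1031
1197 7142 7396 1197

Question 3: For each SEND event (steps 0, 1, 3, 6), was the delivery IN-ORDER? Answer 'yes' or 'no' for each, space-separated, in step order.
Answer: yes yes no yes

Derivation:
Step 0: SEND seq=7000 -> in-order
Step 1: SEND seq=1000 -> in-order
Step 3: SEND seq=7211 -> out-of-order
Step 6: SEND seq=1031 -> in-order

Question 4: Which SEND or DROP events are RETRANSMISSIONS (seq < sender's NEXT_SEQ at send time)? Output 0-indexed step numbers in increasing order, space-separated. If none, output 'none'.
Answer: none

Derivation:
Step 0: SEND seq=7000 -> fresh
Step 1: SEND seq=1000 -> fresh
Step 2: DROP seq=7142 -> fresh
Step 3: SEND seq=7211 -> fresh
Step 6: SEND seq=1031 -> fresh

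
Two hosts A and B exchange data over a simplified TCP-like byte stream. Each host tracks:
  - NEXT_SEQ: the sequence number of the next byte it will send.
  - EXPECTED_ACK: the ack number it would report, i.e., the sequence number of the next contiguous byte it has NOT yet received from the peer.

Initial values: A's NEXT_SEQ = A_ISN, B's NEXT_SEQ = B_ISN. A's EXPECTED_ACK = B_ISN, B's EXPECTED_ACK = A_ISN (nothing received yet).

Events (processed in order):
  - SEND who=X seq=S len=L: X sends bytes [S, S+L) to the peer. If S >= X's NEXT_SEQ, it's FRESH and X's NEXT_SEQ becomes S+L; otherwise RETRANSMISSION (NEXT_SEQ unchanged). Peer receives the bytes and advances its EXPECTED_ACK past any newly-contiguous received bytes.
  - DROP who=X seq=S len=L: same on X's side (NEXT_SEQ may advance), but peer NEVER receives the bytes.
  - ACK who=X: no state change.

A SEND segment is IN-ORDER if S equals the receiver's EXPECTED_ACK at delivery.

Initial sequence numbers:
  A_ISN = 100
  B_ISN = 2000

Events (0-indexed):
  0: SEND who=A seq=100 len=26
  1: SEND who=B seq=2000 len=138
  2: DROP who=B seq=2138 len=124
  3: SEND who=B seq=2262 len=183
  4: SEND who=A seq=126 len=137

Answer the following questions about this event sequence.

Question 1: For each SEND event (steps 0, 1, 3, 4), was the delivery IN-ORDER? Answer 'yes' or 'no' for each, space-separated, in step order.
Step 0: SEND seq=100 -> in-order
Step 1: SEND seq=2000 -> in-order
Step 3: SEND seq=2262 -> out-of-order
Step 4: SEND seq=126 -> in-order

Answer: yes yes no yes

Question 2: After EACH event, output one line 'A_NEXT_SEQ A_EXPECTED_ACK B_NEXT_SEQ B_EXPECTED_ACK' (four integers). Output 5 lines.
126 2000 2000 126
126 2138 2138 126
126 2138 2262 126
126 2138 2445 126
263 2138 2445 263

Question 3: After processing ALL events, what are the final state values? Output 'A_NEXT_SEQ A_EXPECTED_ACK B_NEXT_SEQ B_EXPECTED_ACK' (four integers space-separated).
After event 0: A_seq=126 A_ack=2000 B_seq=2000 B_ack=126
After event 1: A_seq=126 A_ack=2138 B_seq=2138 B_ack=126
After event 2: A_seq=126 A_ack=2138 B_seq=2262 B_ack=126
After event 3: A_seq=126 A_ack=2138 B_seq=2445 B_ack=126
After event 4: A_seq=263 A_ack=2138 B_seq=2445 B_ack=263

Answer: 263 2138 2445 263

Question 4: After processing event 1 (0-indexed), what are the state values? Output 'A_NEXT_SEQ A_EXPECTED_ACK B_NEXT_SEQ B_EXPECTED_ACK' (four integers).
After event 0: A_seq=126 A_ack=2000 B_seq=2000 B_ack=126
After event 1: A_seq=126 A_ack=2138 B_seq=2138 B_ack=126

126 2138 2138 126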